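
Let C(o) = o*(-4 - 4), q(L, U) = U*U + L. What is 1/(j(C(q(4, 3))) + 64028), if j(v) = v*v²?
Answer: -1/1060836 ≈ -9.4265e-7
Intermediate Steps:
q(L, U) = L + U² (q(L, U) = U² + L = L + U²)
C(o) = -8*o (C(o) = o*(-8) = -8*o)
j(v) = v³
1/(j(C(q(4, 3))) + 64028) = 1/((-8*(4 + 3²))³ + 64028) = 1/((-8*(4 + 9))³ + 64028) = 1/((-8*13)³ + 64028) = 1/((-104)³ + 64028) = 1/(-1124864 + 64028) = 1/(-1060836) = -1/1060836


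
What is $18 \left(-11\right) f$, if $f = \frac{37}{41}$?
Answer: $- \frac{7326}{41} \approx -178.68$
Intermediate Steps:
$f = \frac{37}{41}$ ($f = 37 \cdot \frac{1}{41} = \frac{37}{41} \approx 0.90244$)
$18 \left(-11\right) f = 18 \left(-11\right) \frac{37}{41} = \left(-198\right) \frac{37}{41} = - \frac{7326}{41}$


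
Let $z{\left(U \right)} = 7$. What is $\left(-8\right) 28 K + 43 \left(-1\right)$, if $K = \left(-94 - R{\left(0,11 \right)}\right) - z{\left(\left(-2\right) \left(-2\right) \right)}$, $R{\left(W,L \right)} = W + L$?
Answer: $25045$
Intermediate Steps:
$R{\left(W,L \right)} = L + W$
$K = -112$ ($K = \left(-94 - \left(11 + 0\right)\right) - 7 = \left(-94 - 11\right) - 7 = -105 - 7 = -112$)
$\left(-8\right) 28 K + 43 \left(-1\right) = \left(-8\right) 28 \left(-112\right) + 43 \left(-1\right) = \left(-224\right) \left(-112\right) - 43 = 25088 - 43 = 25045$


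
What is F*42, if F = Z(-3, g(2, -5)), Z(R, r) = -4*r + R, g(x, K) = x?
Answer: -462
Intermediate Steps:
Z(R, r) = R - 4*r
F = -11 (F = -3 - 4*2 = -3 - 8 = -11)
F*42 = -11*42 = -462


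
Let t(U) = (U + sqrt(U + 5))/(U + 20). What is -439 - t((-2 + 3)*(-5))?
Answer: -1316/3 ≈ -438.67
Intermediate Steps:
t(U) = (U + sqrt(5 + U))/(20 + U)
-439 - t((-2 + 3)*(-5)) = -439 - ((-2 + 3)*(-5) + sqrt(5 + (-2 + 3)*(-5)))/(20 + (-2 + 3)*(-5)) = -439 - (1*(-5) + sqrt(5 + 1*(-5)))/(20 + 1*(-5)) = -439 - (-5 + sqrt(5 - 5))/(20 - 5) = -439 - (-5 + sqrt(0))/15 = -439 - (-5 + 0)/15 = -439 - (-5)/15 = -439 - 1*(-1/3) = -439 + 1/3 = -1316/3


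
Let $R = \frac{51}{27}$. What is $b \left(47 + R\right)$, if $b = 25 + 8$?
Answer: $\frac{4840}{3} \approx 1613.3$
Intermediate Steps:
$R = \frac{17}{9}$ ($R = 51 \cdot \frac{1}{27} = \frac{17}{9} \approx 1.8889$)
$b = 33$
$b \left(47 + R\right) = 33 \left(47 + \frac{17}{9}\right) = 33 \cdot \frac{440}{9} = \frac{4840}{3}$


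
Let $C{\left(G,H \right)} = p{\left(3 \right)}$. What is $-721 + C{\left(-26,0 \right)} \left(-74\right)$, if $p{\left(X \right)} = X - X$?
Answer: $-721$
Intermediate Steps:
$p{\left(X \right)} = 0$
$C{\left(G,H \right)} = 0$
$-721 + C{\left(-26,0 \right)} \left(-74\right) = -721 + 0 \left(-74\right) = -721 + 0 = -721$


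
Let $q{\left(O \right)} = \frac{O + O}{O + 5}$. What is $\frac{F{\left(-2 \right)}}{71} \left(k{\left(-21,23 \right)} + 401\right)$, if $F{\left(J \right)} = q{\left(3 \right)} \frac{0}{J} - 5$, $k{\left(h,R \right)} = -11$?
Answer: $- \frac{1950}{71} \approx -27.465$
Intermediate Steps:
$q{\left(O \right)} = \frac{2 O}{5 + O}$
$F{\left(J \right)} = -5$ ($F{\left(J \right)} = 2 \cdot 3 \frac{1}{5 + 3} \frac{0}{J} - 5 = 2 \cdot 3 \cdot \frac{1}{8} \cdot 0 - 5 = \frac{3}{4} \cdot 0 - 5 = 0 - 5 = -5$)
$\frac{F{\left(-2 \right)}}{71} \left(k{\left(-21,23 \right)} + 401\right) = - \frac{5}{71} \left(-11 + 401\right) = \left(-5\right) \frac{1}{71} \cdot 390 = \left(- \frac{5}{71}\right) 390 = - \frac{1950}{71}$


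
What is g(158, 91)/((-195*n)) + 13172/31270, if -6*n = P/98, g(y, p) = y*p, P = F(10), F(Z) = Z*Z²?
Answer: 85555569/1954375 ≈ 43.776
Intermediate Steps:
F(Z) = Z³
P = 1000 (P = 10³ = 1000)
g(y, p) = p*y
n = -250/147 (n = -500/(3*98) = -⅙*500/49 = -250/147 ≈ -1.7007)
g(158, 91)/((-195*n)) + 13172/31270 = (91*158)/((-195*(-250/147))) + 13172/31270 = 14378/(16250/49) + 13172*(1/31270) = 14378*(49/16250) + 6586/15635 = 27097/625 + 6586/15635 = 85555569/1954375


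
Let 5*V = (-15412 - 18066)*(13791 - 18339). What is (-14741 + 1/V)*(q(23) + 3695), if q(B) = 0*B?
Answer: -8293184932483805/152257944 ≈ -5.4468e+7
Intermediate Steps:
q(B) = 0
V = 152257944/5 (V = ((-15412 - 18066)*(13791 - 18339))/5 = (-33478*(-4548))/5 = (1/5)*152257944 = 152257944/5 ≈ 3.0452e+7)
(-14741 + 1/V)*(q(23) + 3695) = (-14741 + 1/(152257944/5))*(0 + 3695) = (-14741 + 5/152257944)*3695 = -2244434352499/152257944*3695 = -8293184932483805/152257944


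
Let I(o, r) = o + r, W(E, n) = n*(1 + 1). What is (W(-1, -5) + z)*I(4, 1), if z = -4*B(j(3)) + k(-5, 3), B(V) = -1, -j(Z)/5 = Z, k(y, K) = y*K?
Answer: -105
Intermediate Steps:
k(y, K) = K*y
W(E, n) = 2*n (W(E, n) = n*2 = 2*n)
j(Z) = -5*Z
z = -11 (z = -4*(-1) + 3*(-5) = 4 - 15 = -11)
(W(-1, -5) + z)*I(4, 1) = (2*(-5) - 11)*(4 + 1) = (-10 - 11)*5 = -21*5 = -105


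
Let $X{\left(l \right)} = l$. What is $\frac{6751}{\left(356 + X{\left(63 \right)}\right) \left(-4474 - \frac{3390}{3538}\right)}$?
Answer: $- \frac{11942519}{3316888219} \approx -0.0036005$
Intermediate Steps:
$\frac{6751}{\left(356 + X{\left(63 \right)}\right) \left(-4474 - \frac{3390}{3538}\right)} = \frac{6751}{\left(356 + 63\right) \left(-4474 - \frac{3390}{3538}\right)} = \frac{6751}{419 \left(-4474 - \frac{1695}{1769}\right)} = \frac{6751}{419 \left(- \frac{7916201}{1769}\right)} = \frac{6751}{- \frac{3316888219}{1769}} = 6751 \left(- \frac{1769}{3316888219}\right) = - \frac{11942519}{3316888219}$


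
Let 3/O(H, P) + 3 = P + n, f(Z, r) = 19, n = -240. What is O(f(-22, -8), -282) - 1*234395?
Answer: -41019126/175 ≈ -2.3440e+5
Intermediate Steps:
O(H, P) = 3/(-243 + P) (O(H, P) = 3/(-3 + (P - 240)) = 3/(-3 + (-240 + P)) = 3/(-243 + P))
O(f(-22, -8), -282) - 1*234395 = 3/(-243 - 282) - 1*234395 = 3/(-525) - 234395 = 3*(-1/525) - 234395 = -1/175 - 234395 = -41019126/175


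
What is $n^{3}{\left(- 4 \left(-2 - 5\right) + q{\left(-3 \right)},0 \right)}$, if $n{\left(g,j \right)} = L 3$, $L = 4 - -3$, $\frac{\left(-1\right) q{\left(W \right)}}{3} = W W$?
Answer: $9261$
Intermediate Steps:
$q{\left(W \right)} = - 3 W^{2}$ ($q{\left(W \right)} = - 3 W W = - 3 W^{2}$)
$L = 7$ ($L = 4 + 3 = 7$)
$n{\left(g,j \right)} = 21$ ($n{\left(g,j \right)} = 7 \cdot 3 = 21$)
$n^{3}{\left(- 4 \left(-2 - 5\right) + q{\left(-3 \right)},0 \right)} = 21^{3} = 9261$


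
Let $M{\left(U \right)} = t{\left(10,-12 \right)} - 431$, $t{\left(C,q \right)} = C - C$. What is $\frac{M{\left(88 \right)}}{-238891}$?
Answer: $\frac{431}{238891} \approx 0.0018042$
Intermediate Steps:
$t{\left(C,q \right)} = 0$
$M{\left(U \right)} = -431$ ($M{\left(U \right)} = 0 - 431 = -431$)
$\frac{M{\left(88 \right)}}{-238891} = - \frac{431}{-238891} = \left(-431\right) \left(- \frac{1}{238891}\right) = \frac{431}{238891}$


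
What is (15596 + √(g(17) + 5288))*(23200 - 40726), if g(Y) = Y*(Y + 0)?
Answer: -273335496 - 227838*√33 ≈ -2.7464e+8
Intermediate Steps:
g(Y) = Y² (g(Y) = Y*Y = Y²)
(15596 + √(g(17) + 5288))*(23200 - 40726) = (15596 + √(17² + 5288))*(23200 - 40726) = (15596 + √(289 + 5288))*(-17526) = (15596 + √5577)*(-17526) = (15596 + 13*√33)*(-17526) = -273335496 - 227838*√33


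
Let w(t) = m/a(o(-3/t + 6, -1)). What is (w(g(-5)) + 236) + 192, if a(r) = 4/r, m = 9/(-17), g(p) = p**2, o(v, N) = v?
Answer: 726277/1700 ≈ 427.22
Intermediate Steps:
m = -9/17 (m = 9*(-1/17) = -9/17 ≈ -0.52941)
w(t) = -27/34 + 27/(68*t) (w(t) = -(27/34 - 27/(68*t)) = -9*(3/2 - 3/(4*t))/17 = -27/34 + 27/(68*t))
(w(g(-5)) + 236) + 192 = (27*(1 - 2*(-5)**2)/(68*((-5)**2)) + 236) + 192 = ((27/68)*(1 - 2*25)/25 + 236) + 192 = ((27/68)*(1/25)*(1 - 50) + 236) + 192 = ((27/68)*(1/25)*(-49) + 236) + 192 = (-1323/1700 + 236) + 192 = 399877/1700 + 192 = 726277/1700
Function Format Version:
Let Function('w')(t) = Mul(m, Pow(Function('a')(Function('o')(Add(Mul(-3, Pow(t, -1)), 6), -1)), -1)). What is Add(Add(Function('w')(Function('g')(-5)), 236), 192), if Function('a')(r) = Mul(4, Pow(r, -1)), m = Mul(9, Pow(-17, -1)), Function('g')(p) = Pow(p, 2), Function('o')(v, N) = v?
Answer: Rational(726277, 1700) ≈ 427.22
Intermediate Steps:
m = Rational(-9, 17) (m = Mul(9, Rational(-1, 17)) = Rational(-9, 17) ≈ -0.52941)
Function('w')(t) = Add(Rational(-27, 34), Mul(Rational(27, 68), Pow(t, -1))) (Function('w')(t) = Mul(Rational(-9, 17), Pow(Mul(4, Pow(Add(Mul(-3, Pow(t, -1)), 6), -1)), -1)) = Mul(Rational(-9, 17), Pow(Mul(4, Pow(Add(6, Mul(-3, Pow(t, -1))), -1)), -1)) = Mul(Rational(-9, 17), Add(Rational(3, 2), Mul(Rational(-3, 4), Pow(t, -1)))) = Add(Rational(-27, 34), Mul(Rational(27, 68), Pow(t, -1))))
Add(Add(Function('w')(Function('g')(-5)), 236), 192) = Add(Add(Mul(Rational(27, 68), Pow(Pow(-5, 2), -1), Add(1, Mul(-2, Pow(-5, 2)))), 236), 192) = Add(Add(Mul(Rational(27, 68), Pow(25, -1), Add(1, Mul(-2, 25))), 236), 192) = Add(Add(Mul(Rational(27, 68), Rational(1, 25), Add(1, -50)), 236), 192) = Add(Add(Mul(Rational(27, 68), Rational(1, 25), -49), 236), 192) = Add(Add(Rational(-1323, 1700), 236), 192) = Add(Rational(399877, 1700), 192) = Rational(726277, 1700)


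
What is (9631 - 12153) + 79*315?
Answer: 22363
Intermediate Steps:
(9631 - 12153) + 79*315 = -2522 + 24885 = 22363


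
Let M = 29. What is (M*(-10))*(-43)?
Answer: 12470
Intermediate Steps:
(M*(-10))*(-43) = (29*(-10))*(-43) = -290*(-43) = 12470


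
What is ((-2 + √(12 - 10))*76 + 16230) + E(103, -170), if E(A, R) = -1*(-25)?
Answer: 16103 + 76*√2 ≈ 16210.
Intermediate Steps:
E(A, R) = 25
((-2 + √(12 - 10))*76 + 16230) + E(103, -170) = ((-2 + √(12 - 10))*76 + 16230) + 25 = ((-2 + √2)*76 + 16230) + 25 = ((-152 + 76*√2) + 16230) + 25 = (16078 + 76*√2) + 25 = 16103 + 76*√2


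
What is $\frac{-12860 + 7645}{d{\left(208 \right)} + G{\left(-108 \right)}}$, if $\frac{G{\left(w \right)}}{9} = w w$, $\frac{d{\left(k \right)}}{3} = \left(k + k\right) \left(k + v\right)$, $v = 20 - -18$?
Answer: $- \frac{5215}{411984} \approx -0.012658$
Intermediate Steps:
$v = 38$ ($v = 20 + 18 = 38$)
$d{\left(k \right)} = 6 k \left(38 + k\right)$ ($d{\left(k \right)} = 3 \left(k + k\right) \left(k + 38\right) = 3 \cdot 2 k \left(38 + k\right) = 6 k \left(38 + k\right)$)
$G{\left(w \right)} = 9 w^{2}$ ($G{\left(w \right)} = 9 w w = 9 w^{2}$)
$\frac{-12860 + 7645}{d{\left(208 \right)} + G{\left(-108 \right)}} = \frac{-12860 + 7645}{6 \cdot 208 \left(38 + 208\right) + 9 \left(-108\right)^{2}} = - \frac{5215}{6 \cdot 208 \cdot 246 + 9 \cdot 11664} = - \frac{5215}{307008 + 104976} = - \frac{5215}{411984}$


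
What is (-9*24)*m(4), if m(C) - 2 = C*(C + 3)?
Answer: -6480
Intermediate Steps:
m(C) = 2 + C*(3 + C) (m(C) = 2 + C*(C + 3) = 2 + C*(3 + C))
(-9*24)*m(4) = (-9*24)*(2 + 4**2 + 3*4) = -216*(2 + 16 + 12) = -216*30 = -6480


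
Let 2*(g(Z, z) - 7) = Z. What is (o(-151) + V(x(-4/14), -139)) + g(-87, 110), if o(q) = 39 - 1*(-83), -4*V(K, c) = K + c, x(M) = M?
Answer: 3369/28 ≈ 120.32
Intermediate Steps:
g(Z, z) = 7 + Z/2
V(K, c) = -K/4 - c/4 (V(K, c) = -(K + c)/4 = -K/4 - c/4)
o(q) = 122 (o(q) = 39 + 83 = 122)
(o(-151) + V(x(-4/14), -139)) + g(-87, 110) = (122 + (-(-1)/14 - 1/4*(-139))) + (7 + (1/2)*(-87)) = (122 + (-(-1)/14 + 139/4)) + (7 - 87/2) = (122 + (-1/4*(-2/7) + 139/4)) - 73/2 = (122 + (1/14 + 139/4)) - 73/2 = (122 + 975/28) - 73/2 = 4391/28 - 73/2 = 3369/28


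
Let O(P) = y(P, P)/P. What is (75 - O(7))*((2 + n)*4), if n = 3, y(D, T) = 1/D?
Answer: 73480/49 ≈ 1499.6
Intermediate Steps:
O(P) = P⁻² (O(P) = 1/(P*P) = P⁻²)
(75 - O(7))*((2 + n)*4) = (75 - 1/7²)*((2 + 3)*4) = (75 - 1*1/49)*(5*4) = (75 - 1/49)*20 = (3674/49)*20 = 73480/49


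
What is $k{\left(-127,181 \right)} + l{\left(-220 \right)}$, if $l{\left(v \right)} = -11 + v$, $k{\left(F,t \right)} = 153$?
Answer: $-78$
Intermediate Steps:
$k{\left(-127,181 \right)} + l{\left(-220 \right)} = 153 - 231 = -78$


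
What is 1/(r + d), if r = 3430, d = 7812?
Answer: 1/11242 ≈ 8.8952e-5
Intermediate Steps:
1/(r + d) = 1/(3430 + 7812) = 1/11242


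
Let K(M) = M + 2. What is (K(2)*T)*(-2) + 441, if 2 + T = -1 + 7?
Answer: 409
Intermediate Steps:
T = 4 (T = -2 + (-1 + 7) = -2 + 6 = 4)
K(M) = 2 + M
(K(2)*T)*(-2) + 441 = ((2 + 2)*4)*(-2) + 441 = (4*4)*(-2) + 441 = 16*(-2) + 441 = -32 + 441 = 409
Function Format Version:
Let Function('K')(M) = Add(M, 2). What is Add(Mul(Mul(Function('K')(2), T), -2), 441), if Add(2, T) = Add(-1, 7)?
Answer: 409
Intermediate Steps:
T = 4 (T = Add(-2, Add(-1, 7)) = Add(-2, 6) = 4)
Function('K')(M) = Add(2, M)
Add(Mul(Mul(Function('K')(2), T), -2), 441) = Add(Mul(Mul(Add(2, 2), 4), -2), 441) = Add(Mul(Mul(4, 4), -2), 441) = Add(Mul(16, -2), 441) = Add(-32, 441) = 409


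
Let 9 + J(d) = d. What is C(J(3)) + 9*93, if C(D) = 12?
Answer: 849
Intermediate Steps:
J(d) = -9 + d
C(J(3)) + 9*93 = 12 + 9*93 = 12 + 837 = 849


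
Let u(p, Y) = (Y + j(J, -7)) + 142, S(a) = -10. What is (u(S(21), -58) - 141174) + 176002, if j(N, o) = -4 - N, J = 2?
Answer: 34906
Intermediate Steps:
u(p, Y) = 136 + Y (u(p, Y) = (Y + (-4 - 1*2)) + 142 = (Y + (-4 - 2)) + 142 = (Y - 6) + 142 = (-6 + Y) + 142 = 136 + Y)
(u(S(21), -58) - 141174) + 176002 = ((136 - 58) - 141174) + 176002 = (78 - 141174) + 176002 = -141096 + 176002 = 34906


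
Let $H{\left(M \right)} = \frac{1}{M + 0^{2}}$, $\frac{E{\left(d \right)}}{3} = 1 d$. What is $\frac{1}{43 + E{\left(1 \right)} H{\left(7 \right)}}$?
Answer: $\frac{7}{304} \approx 0.023026$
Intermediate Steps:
$E{\left(d \right)} = 3 d$ ($E{\left(d \right)} = 3 \cdot 1 d = 3 d$)
$H{\left(M \right)} = \frac{1}{M}$ ($H{\left(M \right)} = \frac{1}{M + 0} = \frac{1}{M}$)
$\frac{1}{43 + E{\left(1 \right)} H{\left(7 \right)}} = \frac{1}{43 + \frac{3 \cdot 1}{7}} = \frac{1}{43 + 3 \cdot \frac{1}{7}} = \frac{1}{43 + \frac{3}{7}} = \frac{1}{\frac{304}{7}} = \frac{7}{304}$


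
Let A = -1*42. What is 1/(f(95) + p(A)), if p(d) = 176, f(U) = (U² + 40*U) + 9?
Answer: 1/13010 ≈ 7.6864e-5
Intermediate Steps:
A = -42
f(U) = 9 + U² + 40*U
1/(f(95) + p(A)) = 1/((9 + 95² + 40*95) + 176) = 1/((9 + 9025 + 3800) + 176) = 1/(12834 + 176) = 1/13010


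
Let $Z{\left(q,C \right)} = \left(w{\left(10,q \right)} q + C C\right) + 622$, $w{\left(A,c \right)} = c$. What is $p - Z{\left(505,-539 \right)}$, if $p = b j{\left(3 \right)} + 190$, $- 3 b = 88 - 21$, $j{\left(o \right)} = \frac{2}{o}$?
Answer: $- \frac{4913936}{9} \approx -5.4599 \cdot 10^{5}$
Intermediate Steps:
$b = - \frac{67}{3}$ ($b = - \frac{88 - 21}{3} = \left(- \frac{1}{3}\right) 67 = - \frac{67}{3} \approx -22.333$)
$p = \frac{1576}{9}$ ($p = - \frac{67 \cdot \frac{2}{3}}{3} + 190 = - \frac{67 \cdot 2 \cdot \frac{1}{3}}{3} + 190 = \left(- \frac{67}{3}\right) \frac{2}{3} + 190 = - \frac{134}{9} + 190 = \frac{1576}{9} \approx 175.11$)
$Z{\left(q,C \right)} = 622 + C^{2} + q^{2}$ ($Z{\left(q,C \right)} = \left(q q + C C\right) + 622 = \left(q^{2} + C^{2}\right) + 622 = \left(C^{2} + q^{2}\right) + 622 = 622 + C^{2} + q^{2}$)
$p - Z{\left(505,-539 \right)} = \frac{1576}{9} - \left(622 + \left(-539\right)^{2} + 505^{2}\right) = \frac{1576}{9} - \left(622 + 290521 + 255025\right) = \frac{1576}{9} - 546168 = - \frac{4913936}{9}$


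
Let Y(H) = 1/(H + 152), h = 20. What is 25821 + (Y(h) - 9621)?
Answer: 2786401/172 ≈ 16200.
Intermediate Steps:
Y(H) = 1/(152 + H)
25821 + (Y(h) - 9621) = 25821 + (1/(152 + 20) - 9621) = 25821 + (1/172 - 9621) = 25821 - 1654811/172 = 2786401/172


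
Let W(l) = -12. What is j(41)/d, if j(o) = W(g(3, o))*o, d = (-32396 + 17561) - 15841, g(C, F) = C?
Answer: 123/7669 ≈ 0.016039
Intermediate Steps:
d = -30676 (d = -14835 - 15841 = -30676)
j(o) = -12*o
j(41)/d = -12*41/(-30676) = -492*(-1/30676) = 123/7669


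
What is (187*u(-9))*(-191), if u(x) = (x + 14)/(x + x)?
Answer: 178585/18 ≈ 9921.4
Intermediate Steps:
u(x) = (14 + x)/(2*x) (u(x) = (14 + x)/((2*x)) = (14 + x)*(1/(2*x)) = (14 + x)/(2*x))
(187*u(-9))*(-191) = (187*((1/2)*(14 - 9)/(-9)))*(-191) = (187*((1/2)*(-1/9)*5))*(-191) = (187*(-5/18))*(-191) = -935/18*(-191) = 178585/18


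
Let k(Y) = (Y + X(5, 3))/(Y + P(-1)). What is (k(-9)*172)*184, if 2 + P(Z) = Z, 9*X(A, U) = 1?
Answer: 632960/27 ≈ 23443.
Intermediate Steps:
X(A, U) = ⅑ (X(A, U) = (⅑)*1 = ⅑)
P(Z) = -2 + Z
k(Y) = (⅑ + Y)/(-3 + Y) (k(Y) = (Y + ⅑)/(Y + (-2 - 1)) = (⅑ + Y)/(Y - 3) = (⅑ + Y)/(-3 + Y))
(k(-9)*172)*184 = (((⅑ - 9)/(-3 - 9))*172)*184 = ((-80/9/(-12))*172)*184 = (-1/12*(-80/9)*172)*184 = ((20/27)*172)*184 = (3440/27)*184 = 632960/27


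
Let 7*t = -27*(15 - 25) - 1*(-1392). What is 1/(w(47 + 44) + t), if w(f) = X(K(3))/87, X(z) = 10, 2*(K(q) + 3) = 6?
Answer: 609/144664 ≈ 0.0042098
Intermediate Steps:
K(q) = 0 (K(q) = -3 + (1/2)*6 = -3 + 3 = 0)
w(f) = 10/87
t = 1662/7 (t = (-27*(15 - 25) - 1*(-1392))/7 = (-27*(-10) + 1392)/7 = (270 + 1392)/7 = (1/7)*1662 = 1662/7 ≈ 237.43)
1/(w(47 + 44) + t) = 1/(10/87 + 1662/7) = 1/(144664/609) = 609/144664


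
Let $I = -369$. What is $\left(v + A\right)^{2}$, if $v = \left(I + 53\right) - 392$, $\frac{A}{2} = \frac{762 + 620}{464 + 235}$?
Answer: $\frac{242189968384}{488601} \approx 4.9568 \cdot 10^{5}$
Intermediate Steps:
$A = \frac{2764}{699}$ ($A = 2 \frac{762 + 620}{464 + 235} = 2 \cdot \frac{1382}{699} = \frac{2764}{699} \approx 3.9542$)
$v = -708$ ($v = \left(-369 + 53\right) - 392 = -316 - 392 = -708$)
$\left(v + A\right)^{2} = \left(-708 + \frac{2764}{699}\right)^{2} = \left(- \frac{492128}{699}\right)^{2} = \frac{242189968384}{488601}$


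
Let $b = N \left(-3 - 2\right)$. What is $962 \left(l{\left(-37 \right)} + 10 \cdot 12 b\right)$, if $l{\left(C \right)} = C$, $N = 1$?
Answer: $-612794$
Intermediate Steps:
$b = -5$ ($b = 1 \left(-3 - 2\right) = 1 \left(-5\right) = -5$)
$962 \left(l{\left(-37 \right)} + 10 \cdot 12 b\right) = 962 \left(-37 + 10 \cdot 12 \left(-5\right)\right) = 962 \left(-37 + 120 \left(-5\right)\right) = 962 \left(-37 - 600\right) = 962 \left(-637\right) = -612794$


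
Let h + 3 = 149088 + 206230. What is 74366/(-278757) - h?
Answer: -99046617821/278757 ≈ -3.5532e+5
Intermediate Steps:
h = 355315 (h = -3 + (149088 + 206230) = -3 + 355318 = 355315)
74366/(-278757) - h = 74366/(-278757) - 1*355315 = 74366*(-1/278757) - 355315 = -74366/278757 - 355315 = -99046617821/278757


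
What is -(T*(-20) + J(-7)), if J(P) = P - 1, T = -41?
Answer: -812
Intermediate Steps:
J(P) = -1 + P
-(T*(-20) + J(-7)) = -(-41*(-20) + (-1 - 7)) = -(820 - 8) = -1*812 = -812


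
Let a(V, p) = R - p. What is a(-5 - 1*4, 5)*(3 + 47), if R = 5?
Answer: 0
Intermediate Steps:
a(V, p) = 5 - p
a(-5 - 1*4, 5)*(3 + 47) = (5 - 1*5)*(3 + 47) = (5 - 5)*50 = 0*50 = 0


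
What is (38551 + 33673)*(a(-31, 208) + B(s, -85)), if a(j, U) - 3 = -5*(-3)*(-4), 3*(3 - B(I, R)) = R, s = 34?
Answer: -5561248/3 ≈ -1.8538e+6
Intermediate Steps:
B(I, R) = 3 - R/3
a(j, U) = -57 (a(j, U) = 3 - 5*(-3)*(-4) = 3 + 15*(-4) = 3 - 60 = -57)
(38551 + 33673)*(a(-31, 208) + B(s, -85)) = (38551 + 33673)*(-57 + (3 - ⅓*(-85))) = 72224*(-57 + (3 + 85/3)) = 72224*(-57 + 94/3) = 72224*(-77/3) = -5561248/3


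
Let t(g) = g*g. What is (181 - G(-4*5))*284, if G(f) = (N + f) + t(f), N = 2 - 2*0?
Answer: -57084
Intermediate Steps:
N = 2 (N = 2 + 0 = 2)
t(g) = g²
G(f) = 2 + f + f² (G(f) = (2 + f) + f² = 2 + f + f²)
(181 - G(-4*5))*284 = (181 - (2 - 4*5 + (-4*5)²))*284 = (181 - (2 - 20 + (-20)²))*284 = (181 - (2 - 20 + 400))*284 = (181 - 1*382)*284 = (181 - 382)*284 = -201*284 = -57084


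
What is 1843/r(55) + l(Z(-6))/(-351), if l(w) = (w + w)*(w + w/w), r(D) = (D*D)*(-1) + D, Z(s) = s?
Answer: -30559/38610 ≈ -0.79148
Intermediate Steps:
r(D) = D - D² (r(D) = D²*(-1) + D = -D² + D = D - D²)
l(w) = 2*w*(1 + w) (l(w) = (2*w)*(w + 1) = (2*w)*(1 + w) = 2*w*(1 + w))
1843/r(55) + l(Z(-6))/(-351) = 1843/((55*(1 - 1*55))) + (2*(-6)*(1 - 6))/(-351) = 1843/((55*(1 - 55))) + (2*(-6)*(-5))*(-1/351) = 1843/((55*(-54))) + 60*(-1/351) = 1843/(-2970) - 20/117 = 1843*(-1/2970) - 20/117 = -1843/2970 - 20/117 = -30559/38610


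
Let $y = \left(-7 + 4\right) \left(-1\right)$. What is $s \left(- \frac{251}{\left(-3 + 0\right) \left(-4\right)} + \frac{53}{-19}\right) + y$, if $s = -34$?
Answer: $\frac{92227}{114} \approx 809.01$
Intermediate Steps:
$y = 3$ ($y = \left(-3\right) \left(-1\right) = 3$)
$s \left(- \frac{251}{\left(-3 + 0\right) \left(-4\right)} + \frac{53}{-19}\right) + y = - 34 \left(- \frac{251}{\left(-3 + 0\right) \left(-4\right)} + \frac{53}{-19}\right) + 3 = - 34 \left(- \frac{251}{\left(-3\right) \left(-4\right)} + 53 \left(- \frac{1}{19}\right)\right) + 3 = - 34 \left(- \frac{251}{12} - \frac{53}{19}\right) + 3 = \left(-34\right) \left(- \frac{5405}{228}\right) + 3 = \frac{91885}{114} + 3 = \frac{92227}{114}$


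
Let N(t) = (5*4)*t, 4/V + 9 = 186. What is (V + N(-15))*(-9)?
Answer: 159288/59 ≈ 2699.8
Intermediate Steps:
V = 4/177 (V = 4/(-9 + 186) = 4/177 ≈ 0.022599)
N(t) = 20*t
(V + N(-15))*(-9) = (4/177 + 20*(-15))*(-9) = (4/177 - 300)*(-9) = -53096/177*(-9) = 159288/59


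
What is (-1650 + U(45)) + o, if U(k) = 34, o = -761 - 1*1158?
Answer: -3535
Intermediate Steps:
o = -1919 (o = -761 - 1158 = -1919)
(-1650 + U(45)) + o = (-1650 + 34) - 1919 = -1616 - 1919 = -3535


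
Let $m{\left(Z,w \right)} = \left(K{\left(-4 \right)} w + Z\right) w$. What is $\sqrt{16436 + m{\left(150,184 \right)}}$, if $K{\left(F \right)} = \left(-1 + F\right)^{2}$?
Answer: $2 \sqrt{222609} \approx 943.63$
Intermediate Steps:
$m{\left(Z,w \right)} = w \left(Z + 25 w\right)$ ($m{\left(Z,w \right)} = \left(\left(-1 - 4\right)^{2} w + Z\right) w = \left(\left(-5\right)^{2} w + Z\right) w = \left(25 w + Z\right) w = \left(Z + 25 w\right) w = w \left(Z + 25 w\right)$)
$\sqrt{16436 + m{\left(150,184 \right)}} = \sqrt{16436 + 184 \left(150 + 25 \cdot 184\right)} = \sqrt{16436 + 184 \left(150 + 4600\right)} = \sqrt{16436 + 184 \cdot 4750} = \sqrt{16436 + 874000} = \sqrt{890436} = 2 \sqrt{222609}$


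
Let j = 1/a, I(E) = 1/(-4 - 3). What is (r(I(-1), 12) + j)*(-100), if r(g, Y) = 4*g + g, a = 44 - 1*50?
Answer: 1850/21 ≈ 88.095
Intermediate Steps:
a = -6 (a = 44 - 50 = -6)
I(E) = -1/7 (I(E) = 1/(-7) = -1/7)
j = -1/6 (j = 1/(-6) = -1/6 ≈ -0.16667)
r(g, Y) = 5*g
(r(I(-1), 12) + j)*(-100) = (5*(-1/7) - 1/6)*(-100) = (-5/7 - 1/6)*(-100) = -37/42*(-100) = 1850/21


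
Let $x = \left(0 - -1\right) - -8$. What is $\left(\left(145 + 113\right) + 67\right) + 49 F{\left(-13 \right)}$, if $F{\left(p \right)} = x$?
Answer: $766$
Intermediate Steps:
$x = 9$ ($x = \left(0 + 1\right) + 8 = 1 + 8 = 9$)
$F{\left(p \right)} = 9$
$\left(\left(145 + 113\right) + 67\right) + 49 F{\left(-13 \right)} = \left(\left(145 + 113\right) + 67\right) + 49 \cdot 9 = \left(258 + 67\right) + 441 = 325 + 441 = 766$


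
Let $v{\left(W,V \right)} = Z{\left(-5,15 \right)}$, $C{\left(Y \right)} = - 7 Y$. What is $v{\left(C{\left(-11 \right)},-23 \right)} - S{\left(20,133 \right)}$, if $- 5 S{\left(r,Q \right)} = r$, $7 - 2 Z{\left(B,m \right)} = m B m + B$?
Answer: $\frac{1145}{2} \approx 572.5$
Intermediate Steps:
$Z{\left(B,m \right)} = \frac{7}{2} - \frac{B}{2} - \frac{B m^{2}}{2}$ ($Z{\left(B,m \right)} = \frac{7}{2} - \frac{m B m + B}{2} = \frac{7}{2} - \frac{B m m + B}{2} = \frac{7}{2} - \frac{B m^{2} + B}{2} = \frac{7}{2} - \frac{B + B m^{2}}{2} = \frac{7}{2} - \left(\frac{B}{2} + \frac{B m^{2}}{2}\right) = \frac{7}{2} - \frac{B}{2} - \frac{B m^{2}}{2}$)
$S{\left(r,Q \right)} = - \frac{r}{5}$
$v{\left(W,V \right)} = \frac{1137}{2}$ ($v{\left(W,V \right)} = \frac{7}{2} - - \frac{5}{2} - - \frac{5 \cdot 15^{2}}{2} = \frac{7}{2} + \frac{5}{2} - \left(- \frac{5}{2}\right) 225 = \frac{7}{2} + \frac{5}{2} + \frac{1125}{2} = \frac{1137}{2}$)
$v{\left(C{\left(-11 \right)},-23 \right)} - S{\left(20,133 \right)} = \frac{1137}{2} - \left(- \frac{1}{5}\right) 20 = \frac{1137}{2} - -4 = \frac{1137}{2} + 4 = \frac{1145}{2}$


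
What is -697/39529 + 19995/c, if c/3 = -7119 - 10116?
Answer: -55094716/136256463 ≈ -0.40435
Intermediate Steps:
c = -51705 (c = 3*(-7119 - 10116) = 3*(-17235) = -51705)
-697/39529 + 19995/c = -697/39529 + 19995/(-51705) = -697*1/39529 + 19995*(-1/51705) = -697/39529 - 1333/3447 = -55094716/136256463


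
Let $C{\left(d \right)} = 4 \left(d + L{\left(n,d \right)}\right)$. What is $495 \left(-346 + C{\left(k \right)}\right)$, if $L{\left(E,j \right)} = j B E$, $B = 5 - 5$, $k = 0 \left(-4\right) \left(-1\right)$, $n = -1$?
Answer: $-171270$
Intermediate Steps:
$k = 0$ ($k = 0 \left(-1\right) = 0$)
$B = 0$
$L{\left(E,j \right)} = 0$ ($L{\left(E,j \right)} = j 0 E = 0 E = 0$)
$C{\left(d \right)} = 4 d$ ($C{\left(d \right)} = 4 \left(d + 0\right) = 4 d$)
$495 \left(-346 + C{\left(k \right)}\right) = 495 \left(-346 + 4 \cdot 0\right) = 495 \left(-346 + 0\right) = 495 \left(-346\right) = -171270$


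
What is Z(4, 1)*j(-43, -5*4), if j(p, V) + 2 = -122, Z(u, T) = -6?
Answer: 744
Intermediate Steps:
j(p, V) = -124 (j(p, V) = -2 - 122 = -124)
Z(4, 1)*j(-43, -5*4) = -6*(-124) = 744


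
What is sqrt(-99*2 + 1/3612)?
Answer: 5*I*sqrt(25832121)/1806 ≈ 14.071*I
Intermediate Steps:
sqrt(-99*2 + 1/3612) = sqrt(-198 + 1/3612) = sqrt(-715175/3612) = 5*I*sqrt(25832121)/1806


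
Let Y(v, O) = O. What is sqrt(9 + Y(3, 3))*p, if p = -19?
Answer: -38*sqrt(3) ≈ -65.818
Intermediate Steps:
sqrt(9 + Y(3, 3))*p = sqrt(9 + 3)*(-19) = sqrt(12)*(-19) = (2*sqrt(3))*(-19) = -38*sqrt(3)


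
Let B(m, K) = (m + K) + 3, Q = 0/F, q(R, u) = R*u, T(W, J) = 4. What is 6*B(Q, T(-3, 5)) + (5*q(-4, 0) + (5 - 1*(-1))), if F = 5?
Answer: 48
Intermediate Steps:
Q = 0 (Q = 0/5 = 0*(⅕) = 0)
B(m, K) = 3 + K + m (B(m, K) = (K + m) + 3 = 3 + K + m)
6*B(Q, T(-3, 5)) + (5*q(-4, 0) + (5 - 1*(-1))) = 6*(3 + 4 + 0) + (5*(-4*0) + (5 - 1*(-1))) = 6*7 + (5*0 + (5 + 1)) = 42 + (0 + 6) = 42 + 6 = 48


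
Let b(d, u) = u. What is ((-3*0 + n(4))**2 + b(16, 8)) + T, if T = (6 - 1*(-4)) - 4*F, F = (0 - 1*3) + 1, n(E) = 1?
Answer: 27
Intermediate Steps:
F = -2 (F = (0 - 3) + 1 = -3 + 1 = -2)
T = 18 (T = (6 - 1*(-4)) - 4*(-2) = (6 + 4) + 8 = 10 + 8 = 18)
((-3*0 + n(4))**2 + b(16, 8)) + T = ((-3*0 + 1)**2 + 8) + 18 = ((0 + 1)**2 + 8) + 18 = (1**2 + 8) + 18 = (1 + 8) + 18 = 9 + 18 = 27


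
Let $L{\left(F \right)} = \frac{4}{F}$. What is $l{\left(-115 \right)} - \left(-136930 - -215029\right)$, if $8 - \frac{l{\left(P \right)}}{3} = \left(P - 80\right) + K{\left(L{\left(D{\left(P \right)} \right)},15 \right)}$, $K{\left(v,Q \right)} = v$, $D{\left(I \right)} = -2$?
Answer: $-77484$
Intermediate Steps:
$l{\left(P \right)} = 270 - 3 P$ ($l{\left(P \right)} = 24 - 3 \left(\left(P - 80\right) + \frac{4}{-2}\right) = 24 - 3 \left(\left(-80 + P\right) + 4 \left(- \frac{1}{2}\right)\right) = 24 - 3 \left(\left(-80 + P\right) - 2\right) = 24 - 3 \left(-82 + P\right) = 24 - \left(-246 + 3 P\right) = 270 - 3 P$)
$l{\left(-115 \right)} - \left(-136930 - -215029\right) = \left(270 - -345\right) - \left(-136930 - -215029\right) = \left(270 + 345\right) - \left(-136930 + 215029\right) = 615 - 78099 = -77484$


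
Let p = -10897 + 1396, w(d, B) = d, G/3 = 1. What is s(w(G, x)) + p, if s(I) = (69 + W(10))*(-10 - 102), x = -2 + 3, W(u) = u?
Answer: -18349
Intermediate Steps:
x = 1
G = 3 (G = 3*1 = 3)
s(I) = -8848 (s(I) = (69 + 10)*(-10 - 102) = 79*(-112) = -8848)
p = -9501
s(w(G, x)) + p = -8848 - 9501 = -18349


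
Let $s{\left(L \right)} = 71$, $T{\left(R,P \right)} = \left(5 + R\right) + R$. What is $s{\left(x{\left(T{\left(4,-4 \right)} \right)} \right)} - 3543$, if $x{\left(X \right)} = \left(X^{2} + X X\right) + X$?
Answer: $-3472$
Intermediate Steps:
$T{\left(R,P \right)} = 5 + 2 R$
$x{\left(X \right)} = X + 2 X^{2}$ ($x{\left(X \right)} = \left(X^{2} + X^{2}\right) + X = 2 X^{2} + X = X + 2 X^{2}$)
$s{\left(x{\left(T{\left(4,-4 \right)} \right)} \right)} - 3543 = 71 - 3543 = -3472$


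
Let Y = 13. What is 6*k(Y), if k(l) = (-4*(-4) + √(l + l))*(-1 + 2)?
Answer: 96 + 6*√26 ≈ 126.59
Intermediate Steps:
k(l) = 16 + √2*√l (k(l) = (16 + √(2*l))*1 = (16 + √2*√l)*1 = 16 + √2*√l)
6*k(Y) = 6*(16 + √2*√13) = 6*(16 + √26) = 96 + 6*√26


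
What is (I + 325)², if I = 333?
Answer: 432964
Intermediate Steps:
(I + 325)² = (333 + 325)² = 658² = 432964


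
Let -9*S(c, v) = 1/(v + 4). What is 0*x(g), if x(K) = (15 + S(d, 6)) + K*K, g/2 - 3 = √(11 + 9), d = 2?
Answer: 0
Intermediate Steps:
S(c, v) = -1/(9*(4 + v)) (S(c, v) = -1/(9*(v + 4)) = -1/(9*(4 + v)))
g = 6 + 4*√5 (g = 6 + 2*√(11 + 9) = 6 + 2*√20 = 6 + 2*(2*√5) = 6 + 4*√5 ≈ 14.944)
x(K) = 1349/90 + K² (x(K) = (15 - 1/(36 + 9*6)) + K*K = (15 - 1/(36 + 54)) + K² = (15 - 1/90) + K² = 1349/90 + K²)
0*x(g) = 0*(1349/90 + (6 + 4*√5)²) = 0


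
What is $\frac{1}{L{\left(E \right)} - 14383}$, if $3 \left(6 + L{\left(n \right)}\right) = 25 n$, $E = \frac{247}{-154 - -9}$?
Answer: $- \frac{87}{1253078} \approx -6.9429 \cdot 10^{-5}$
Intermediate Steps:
$E = - \frac{247}{145}$ ($E = \frac{247}{-154 + 9} = \frac{247}{-145} = 247 \left(- \frac{1}{145}\right) = - \frac{247}{145} \approx -1.7034$)
$L{\left(n \right)} = -6 + \frac{25 n}{3}$
$\frac{1}{L{\left(E \right)} - 14383} = \frac{1}{\left(-6 + \frac{25}{3} \left(- \frac{247}{145}\right)\right) - 14383} = \frac{1}{\left(-6 - \frac{1235}{87}\right) - 14383} = \frac{1}{- \frac{1757}{87} - 14383} = \frac{1}{- \frac{1253078}{87}} = - \frac{87}{1253078}$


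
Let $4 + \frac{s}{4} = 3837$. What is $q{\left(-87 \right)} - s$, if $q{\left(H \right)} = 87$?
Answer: $-15245$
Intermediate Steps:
$s = 15332$ ($s = -16 + 4 \cdot 3837 = -16 + 15348 = 15332$)
$q{\left(-87 \right)} - s = 87 - 15332 = -15245$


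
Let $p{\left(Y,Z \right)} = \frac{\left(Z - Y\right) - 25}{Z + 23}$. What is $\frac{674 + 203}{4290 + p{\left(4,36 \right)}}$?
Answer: $\frac{51743}{253117} \approx 0.20442$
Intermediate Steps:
$p{\left(Y,Z \right)} = \frac{-25 + Z - Y}{23 + Z}$
$\frac{674 + 203}{4290 + p{\left(4,36 \right)}} = \frac{674 + 203}{4290 + \frac{-25 + 36 - 4}{23 + 36}} = \frac{877}{4290 + \frac{-25 + 36 - 4}{59}} = \frac{877}{4290 + \frac{1}{59} \cdot 7} = \frac{877}{4290 + \frac{7}{59}} = \frac{877}{\frac{253117}{59}} = 877 \cdot \frac{59}{253117} = \frac{51743}{253117}$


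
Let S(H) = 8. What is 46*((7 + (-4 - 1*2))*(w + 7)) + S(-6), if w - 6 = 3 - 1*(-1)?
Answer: 790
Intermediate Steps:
w = 10 (w = 6 + (3 - 1*(-1)) = 6 + (3 + 1) = 6 + 4 = 10)
46*((7 + (-4 - 1*2))*(w + 7)) + S(-6) = 46*((7 + (-4 - 1*2))*(10 + 7)) + 8 = 46*((7 + (-4 - 2))*17) + 8 = 46*((7 - 6)*17) + 8 = 46*(1*17) + 8 = 46*17 + 8 = 782 + 8 = 790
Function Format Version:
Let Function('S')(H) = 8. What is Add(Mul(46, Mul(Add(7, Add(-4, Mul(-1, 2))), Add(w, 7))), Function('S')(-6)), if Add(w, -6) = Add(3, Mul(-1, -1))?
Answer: 790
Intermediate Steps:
w = 10 (w = Add(6, Add(3, Mul(-1, -1))) = Add(6, Add(3, 1)) = Add(6, 4) = 10)
Add(Mul(46, Mul(Add(7, Add(-4, Mul(-1, 2))), Add(w, 7))), Function('S')(-6)) = Add(Mul(46, Mul(Add(7, Add(-4, Mul(-1, 2))), Add(10, 7))), 8) = Add(Mul(46, Mul(Add(7, Add(-4, -2)), 17)), 8) = Add(Mul(46, Mul(Add(7, -6), 17)), 8) = Add(Mul(46, Mul(1, 17)), 8) = Add(Mul(46, 17), 8) = Add(782, 8) = 790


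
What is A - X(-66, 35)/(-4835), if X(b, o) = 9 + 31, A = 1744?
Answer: 1686456/967 ≈ 1744.0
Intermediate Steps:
X(b, o) = 40
A - X(-66, 35)/(-4835) = 1744 - 40/(-4835) = 1744 - 40*(-1)/4835 = 1744 - 1*(-8/967) = 1744 + 8/967 = 1686456/967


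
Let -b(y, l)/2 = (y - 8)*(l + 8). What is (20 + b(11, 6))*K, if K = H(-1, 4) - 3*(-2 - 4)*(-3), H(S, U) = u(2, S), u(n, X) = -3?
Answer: 3648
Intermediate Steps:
b(y, l) = -2*(-8 + y)*(8 + l) (b(y, l) = -2*(y - 8)*(l + 8) = -2*(-8 + y)*(8 + l))
H(S, U) = -3
K = -57 (K = -3 - 3*(-2 - 4)*(-3) = -3 - (-18)*(-3) = -3 - 3*18 = -3 - 54 = -57)
(20 + b(11, 6))*K = (20 + (128 - 16*11 + 16*6 - 2*6*11))*(-57) = (20 + (128 - 176 + 96 - 132))*(-57) = (20 - 84)*(-57) = -64*(-57) = 3648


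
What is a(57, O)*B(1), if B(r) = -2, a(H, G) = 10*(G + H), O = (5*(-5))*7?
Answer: 2360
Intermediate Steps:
O = -175 (O = -25*7 = -175)
a(H, G) = 10*G + 10*H
a(57, O)*B(1) = (10*(-175) + 10*57)*(-2) = (-1750 + 570)*(-2) = -1180*(-2) = 2360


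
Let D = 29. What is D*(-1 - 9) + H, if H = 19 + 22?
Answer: -249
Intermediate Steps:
H = 41
D*(-1 - 9) + H = 29*(-1 - 9) + 41 = 29*(-10) + 41 = -290 + 41 = -249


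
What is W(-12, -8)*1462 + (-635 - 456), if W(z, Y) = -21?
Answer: -31793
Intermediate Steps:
W(-12, -8)*1462 + (-635 - 456) = -21*1462 + (-635 - 456) = -30702 - 1091 = -31793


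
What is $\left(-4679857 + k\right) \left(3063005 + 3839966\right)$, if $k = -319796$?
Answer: $-34512459669063$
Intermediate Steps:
$\left(-4679857 + k\right) \left(3063005 + 3839966\right) = \left(-4679857 - 319796\right) \left(3063005 + 3839966\right) = \left(-4999653\right) 6902971 = -34512459669063$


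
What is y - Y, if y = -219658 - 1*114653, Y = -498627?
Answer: 164316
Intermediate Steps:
y = -334311 (y = -219658 - 114653 = -334311)
y - Y = -334311 - 1*(-498627) = -334311 + 498627 = 164316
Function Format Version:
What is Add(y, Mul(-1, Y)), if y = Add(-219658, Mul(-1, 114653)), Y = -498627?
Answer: 164316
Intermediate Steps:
y = -334311 (y = Add(-219658, -114653) = -334311)
Add(y, Mul(-1, Y)) = Add(-334311, Mul(-1, -498627)) = Add(-334311, 498627) = 164316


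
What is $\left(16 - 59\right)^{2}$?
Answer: $1849$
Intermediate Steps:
$\left(16 - 59\right)^{2} = \left(-43\right)^{2} = 1849$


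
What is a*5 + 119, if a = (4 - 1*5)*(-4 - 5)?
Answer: 164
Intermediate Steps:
a = 9 (a = (4 - 5)*(-9) = -1*(-9) = 9)
a*5 + 119 = 9*5 + 119 = 45 + 119 = 164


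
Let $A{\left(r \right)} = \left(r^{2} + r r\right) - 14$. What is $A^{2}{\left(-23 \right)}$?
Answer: $1089936$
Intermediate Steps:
$A{\left(r \right)} = -14 + 2 r^{2}$ ($A{\left(r \right)} = \left(r^{2} + r^{2}\right) - 14 = 2 r^{2} - 14 = -14 + 2 r^{2}$)
$A^{2}{\left(-23 \right)} = \left(-14 + 2 \left(-23\right)^{2}\right)^{2} = \left(-14 + 2 \cdot 529\right)^{2} = \left(-14 + 1058\right)^{2} = 1044^{2} = 1089936$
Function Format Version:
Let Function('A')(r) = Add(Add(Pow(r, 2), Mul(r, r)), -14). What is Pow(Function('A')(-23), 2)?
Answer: 1089936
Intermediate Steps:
Function('A')(r) = Add(-14, Mul(2, Pow(r, 2))) (Function('A')(r) = Add(Add(Pow(r, 2), Pow(r, 2)), -14) = Add(Mul(2, Pow(r, 2)), -14) = Add(-14, Mul(2, Pow(r, 2))))
Pow(Function('A')(-23), 2) = Pow(Add(-14, Mul(2, Pow(-23, 2))), 2) = Pow(Add(-14, Mul(2, 529)), 2) = Pow(Add(-14, 1058), 2) = Pow(1044, 2) = 1089936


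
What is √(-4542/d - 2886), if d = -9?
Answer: 2*I*√5358/3 ≈ 48.799*I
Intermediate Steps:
√(-4542/d - 2886) = √(-4542/(-9) - 2886) = √(-4542*(-⅑) - 2886) = √(1514/3 - 2886) = √(-7144/3) = 2*I*√5358/3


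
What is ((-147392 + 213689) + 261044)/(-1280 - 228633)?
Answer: -327341/229913 ≈ -1.4238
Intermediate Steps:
((-147392 + 213689) + 261044)/(-1280 - 228633) = (66297 + 261044)/(-229913) = 327341*(-1/229913) = -327341/229913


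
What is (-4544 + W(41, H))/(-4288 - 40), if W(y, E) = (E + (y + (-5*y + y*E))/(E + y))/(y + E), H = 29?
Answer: 4452509/4241440 ≈ 1.0498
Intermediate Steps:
W(y, E) = (E + (-4*y + E*y)/(E + y))/(E + y) (W(y, E) = (E + (y + (-5*y + E*y))/(E + y))/(E + y) = (E + (-4*y + E*y)/(E + y))/(E + y))
(-4544 + W(41, H))/(-4288 - 40) = (-4544 + (29² - 4*41 + 2*29*41)/(29 + 41)²)/(-4288 - 40) = (-4544 + (841 - 164 + 2378)/70²)/(-4328) = (-4544 + (1/4900)*3055)*(-1/4328) = (-4544 + 611/980)*(-1/4328) = -4452509/980*(-1/4328) = 4452509/4241440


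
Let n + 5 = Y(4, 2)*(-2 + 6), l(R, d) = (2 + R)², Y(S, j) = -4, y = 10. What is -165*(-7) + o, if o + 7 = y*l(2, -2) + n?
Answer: 1287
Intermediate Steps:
n = -21 (n = -5 - 4*(-2 + 6) = -5 - 4*4 = -5 - 16 = -21)
o = 132 (o = -7 + (10*(2 + 2)² - 21) = -7 + (10*4² - 21) = -7 + (10*16 - 21) = -7 + (160 - 21) = -7 + 139 = 132)
-165*(-7) + o = -165*(-7) + 132 = 1155 + 132 = 1287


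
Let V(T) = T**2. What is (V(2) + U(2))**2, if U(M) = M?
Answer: 36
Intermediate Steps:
(V(2) + U(2))**2 = (2**2 + 2)**2 = (4 + 2)**2 = 6**2 = 36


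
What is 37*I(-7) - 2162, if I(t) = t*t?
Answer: -349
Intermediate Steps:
I(t) = t²
37*I(-7) - 2162 = 37*(-7)² - 2162 = 37*49 - 2162 = 1813 - 2162 = -349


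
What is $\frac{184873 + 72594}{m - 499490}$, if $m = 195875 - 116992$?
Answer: $- \frac{257467}{420607} \approx -0.61213$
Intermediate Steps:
$m = 78883$
$\frac{184873 + 72594}{m - 499490} = \frac{184873 + 72594}{78883 - 499490} = \frac{257467}{-420607} = 257467 \left(- \frac{1}{420607}\right) = - \frac{257467}{420607}$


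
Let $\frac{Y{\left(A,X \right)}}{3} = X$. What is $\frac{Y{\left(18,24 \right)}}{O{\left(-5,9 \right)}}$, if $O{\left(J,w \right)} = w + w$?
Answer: $4$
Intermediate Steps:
$Y{\left(A,X \right)} = 3 X$
$O{\left(J,w \right)} = 2 w$
$\frac{Y{\left(18,24 \right)}}{O{\left(-5,9 \right)}} = \frac{3 \cdot 24}{2 \cdot 9} = \frac{72}{18} = 72 \cdot \frac{1}{18} = 4$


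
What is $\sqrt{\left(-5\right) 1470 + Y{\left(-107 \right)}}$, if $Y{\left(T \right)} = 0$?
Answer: $35 i \sqrt{6} \approx 85.732 i$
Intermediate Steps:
$\sqrt{\left(-5\right) 1470 + Y{\left(-107 \right)}} = \sqrt{\left(-5\right) 1470 + 0} = \sqrt{-7350 + 0} = \sqrt{-7350} = 35 i \sqrt{6}$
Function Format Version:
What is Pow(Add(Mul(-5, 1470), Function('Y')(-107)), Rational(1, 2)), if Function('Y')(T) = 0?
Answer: Mul(35, I, Pow(6, Rational(1, 2))) ≈ Mul(85.732, I)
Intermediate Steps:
Pow(Add(Mul(-5, 1470), Function('Y')(-107)), Rational(1, 2)) = Pow(Add(Mul(-5, 1470), 0), Rational(1, 2)) = Pow(Add(-7350, 0), Rational(1, 2)) = Pow(-7350, Rational(1, 2)) = Mul(35, I, Pow(6, Rational(1, 2)))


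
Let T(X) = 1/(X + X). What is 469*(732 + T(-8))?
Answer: 5492459/16 ≈ 3.4328e+5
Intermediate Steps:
T(X) = 1/(2*X)
469*(732 + T(-8)) = 469*(732 + (1/2)/(-8)) = 469*(732 + (1/2)*(-1/8)) = 469*(732 - 1/16) = 469*(11711/16) = 5492459/16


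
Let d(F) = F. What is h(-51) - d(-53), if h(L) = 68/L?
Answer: 155/3 ≈ 51.667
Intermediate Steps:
h(-51) - d(-53) = 68/(-51) - 1*(-53) = 68*(-1/51) + 53 = -4/3 + 53 = 155/3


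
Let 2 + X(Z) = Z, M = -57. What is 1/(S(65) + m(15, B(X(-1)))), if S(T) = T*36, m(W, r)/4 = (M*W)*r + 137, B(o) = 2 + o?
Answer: 1/6308 ≈ 0.00015853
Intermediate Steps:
X(Z) = -2 + Z
m(W, r) = 548 - 228*W*r (m(W, r) = 4*((-57*W)*r + 137) = 4*(-57*W*r + 137) = 4*(137 - 57*W*r) = 548 - 228*W*r)
S(T) = 36*T
1/(S(65) + m(15, B(X(-1)))) = 1/(36*65 + (548 - 228*15*(2 + (-2 - 1)))) = 1/(2340 + (548 - 228*15*(2 - 3))) = 1/(2340 + (548 - 228*15*(-1))) = 1/(2340 + (548 + 3420)) = 1/(2340 + 3968) = 1/6308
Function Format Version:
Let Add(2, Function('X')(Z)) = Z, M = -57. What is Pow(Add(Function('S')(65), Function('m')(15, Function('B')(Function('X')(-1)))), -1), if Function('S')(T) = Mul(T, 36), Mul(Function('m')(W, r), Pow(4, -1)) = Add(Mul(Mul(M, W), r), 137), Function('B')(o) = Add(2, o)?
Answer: Rational(1, 6308) ≈ 0.00015853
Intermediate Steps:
Function('X')(Z) = Add(-2, Z)
Function('m')(W, r) = Add(548, Mul(-228, W, r)) (Function('m')(W, r) = Mul(4, Add(Mul(Mul(-57, W), r), 137)) = Mul(4, Add(Mul(-57, W, r), 137)) = Mul(4, Add(137, Mul(-57, W, r))) = Add(548, Mul(-228, W, r)))
Function('S')(T) = Mul(36, T)
Pow(Add(Function('S')(65), Function('m')(15, Function('B')(Function('X')(-1)))), -1) = Pow(Add(Mul(36, 65), Add(548, Mul(-228, 15, Add(2, Add(-2, -1))))), -1) = Pow(Add(2340, Add(548, Mul(-228, 15, Add(2, -3)))), -1) = Pow(Add(2340, Add(548, Mul(-228, 15, -1))), -1) = Pow(Add(2340, Add(548, 3420)), -1) = Pow(Add(2340, 3968), -1) = Pow(6308, -1) = Rational(1, 6308)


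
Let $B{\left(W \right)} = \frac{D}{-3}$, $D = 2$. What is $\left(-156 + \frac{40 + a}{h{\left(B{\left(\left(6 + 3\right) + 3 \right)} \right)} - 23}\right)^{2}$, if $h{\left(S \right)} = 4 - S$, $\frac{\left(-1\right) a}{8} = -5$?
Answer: $\frac{3111696}{121} \approx 25717.0$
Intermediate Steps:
$B{\left(W \right)} = - \frac{2}{3}$ ($B{\left(W \right)} = \frac{2}{-3} = 2 \left(- \frac{1}{3}\right) = - \frac{2}{3}$)
$a = 40$ ($a = \left(-8\right) \left(-5\right) = 40$)
$\left(-156 + \frac{40 + a}{h{\left(B{\left(\left(6 + 3\right) + 3 \right)} \right)} - 23}\right)^{2} = \left(-156 + \frac{40 + 40}{\left(4 - - \frac{2}{3}\right) - 23}\right)^{2} = \left(-156 + \frac{80}{\left(4 + \frac{2}{3}\right) - 23}\right)^{2} = \left(-156 + \frac{80}{\frac{14}{3} - 23}\right)^{2} = \left(-156 + \frac{80}{- \frac{55}{3}}\right)^{2} = \left(-156 + 80 \left(- \frac{3}{55}\right)\right)^{2} = \left(-156 - \frac{48}{11}\right)^{2} = \left(- \frac{1764}{11}\right)^{2} = \frac{3111696}{121}$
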